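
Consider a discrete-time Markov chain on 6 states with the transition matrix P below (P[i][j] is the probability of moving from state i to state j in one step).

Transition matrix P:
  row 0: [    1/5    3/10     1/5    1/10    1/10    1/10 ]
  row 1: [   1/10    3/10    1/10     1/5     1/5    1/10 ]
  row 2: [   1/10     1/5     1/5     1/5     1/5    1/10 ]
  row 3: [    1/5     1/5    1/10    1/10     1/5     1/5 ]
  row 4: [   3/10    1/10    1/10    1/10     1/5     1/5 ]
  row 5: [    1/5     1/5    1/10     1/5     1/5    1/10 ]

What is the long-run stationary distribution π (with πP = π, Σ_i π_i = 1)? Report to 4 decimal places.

Balance equations π_j = Σ_i π_i·P[i][j]:
  π_0 = 1/5·π_0 + 1/10·π_1 + 1/10·π_2 + 1/5·π_3 + 3/10·π_4 + 1/5·π_5
  π_1 = 3/10·π_0 + 3/10·π_1 + 1/5·π_2 + 1/5·π_3 + 1/10·π_4 + 1/5·π_5
  π_2 = 1/5·π_0 + 1/10·π_1 + 1/5·π_2 + 1/10·π_3 + 1/10·π_4 + 1/10·π_5
  π_3 = 1/10·π_0 + 1/5·π_1 + 1/5·π_2 + 1/10·π_3 + 1/10·π_4 + 1/5·π_5
  π_4 = 1/10·π_0 + 1/5·π_1 + 1/5·π_2 + 1/5·π_3 + 1/5·π_4 + 1/5·π_5
  normalize: π_0 + π_1 + π_2 + π_3 + π_4 + π_5 = 1
Solving the linear system gives exactly π = [17/93, 1861/8370, 110/837, 507/3410, 169/930, 1361/10230].

π = [0.1828, 0.2223, 0.1314, 0.1487, 0.1817, 0.1330]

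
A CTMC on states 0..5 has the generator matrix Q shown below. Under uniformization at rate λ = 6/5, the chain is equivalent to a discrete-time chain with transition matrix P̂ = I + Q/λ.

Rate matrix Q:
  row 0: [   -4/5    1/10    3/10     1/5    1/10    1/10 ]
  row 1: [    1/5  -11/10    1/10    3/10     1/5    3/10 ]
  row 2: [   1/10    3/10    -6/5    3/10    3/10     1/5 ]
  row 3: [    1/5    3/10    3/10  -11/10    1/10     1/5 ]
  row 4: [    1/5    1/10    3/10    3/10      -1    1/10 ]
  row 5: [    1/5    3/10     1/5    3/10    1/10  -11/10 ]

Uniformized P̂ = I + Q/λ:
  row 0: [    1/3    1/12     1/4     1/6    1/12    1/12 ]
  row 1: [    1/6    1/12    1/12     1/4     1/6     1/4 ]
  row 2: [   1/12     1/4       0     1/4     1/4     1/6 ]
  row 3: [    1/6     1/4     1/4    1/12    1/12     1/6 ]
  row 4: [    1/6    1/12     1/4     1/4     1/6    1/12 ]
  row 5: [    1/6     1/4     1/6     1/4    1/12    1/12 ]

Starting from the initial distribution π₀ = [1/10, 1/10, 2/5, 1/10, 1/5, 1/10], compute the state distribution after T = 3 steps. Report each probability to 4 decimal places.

t=0: π = [0.1000, 0.1000, 0.4000, 0.1000, 0.2000, 0.1000]
t=1: π = [0.1500, 0.1833, 0.1250, 0.2250, 0.1750, 0.1417]
t=2: π = [0.1813, 0.1653, 0.1764, 0.2000, 0.1340, 0.1431]
t=3: π = [0.1822, 0.1699, 0.1664, 0.2016, 0.1377, 0.1422]

π = [0.1822, 0.1699, 0.1664, 0.2016, 0.1377, 0.1422]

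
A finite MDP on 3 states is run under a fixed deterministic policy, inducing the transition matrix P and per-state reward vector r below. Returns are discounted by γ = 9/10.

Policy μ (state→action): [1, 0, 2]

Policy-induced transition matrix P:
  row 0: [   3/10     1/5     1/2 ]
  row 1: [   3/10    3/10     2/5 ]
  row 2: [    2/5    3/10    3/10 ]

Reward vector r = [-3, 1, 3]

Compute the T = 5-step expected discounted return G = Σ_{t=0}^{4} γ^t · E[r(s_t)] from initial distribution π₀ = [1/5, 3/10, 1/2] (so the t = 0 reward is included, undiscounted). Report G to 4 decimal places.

G = 2.4645

t=0: π = [0.2000, 0.3000, 0.5000], E[r] = 1.2000, γ^t·E[r] = 1.200000, running G = 1.200000
t=1: π = [0.3500, 0.2800, 0.3700], E[r] = 0.3400, γ^t·E[r] = 0.306000, running G = 1.506000
t=2: π = [0.3370, 0.2650, 0.3980], E[r] = 0.4480, γ^t·E[r] = 0.362880, running G = 1.868880
t=3: π = [0.3398, 0.2663, 0.3939], E[r] = 0.4286, γ^t·E[r] = 0.312449, running G = 2.181329
t=4: π = [0.3394, 0.2660, 0.3946], E[r] = 0.4316, γ^t·E[r] = 0.283186, running G = 2.464515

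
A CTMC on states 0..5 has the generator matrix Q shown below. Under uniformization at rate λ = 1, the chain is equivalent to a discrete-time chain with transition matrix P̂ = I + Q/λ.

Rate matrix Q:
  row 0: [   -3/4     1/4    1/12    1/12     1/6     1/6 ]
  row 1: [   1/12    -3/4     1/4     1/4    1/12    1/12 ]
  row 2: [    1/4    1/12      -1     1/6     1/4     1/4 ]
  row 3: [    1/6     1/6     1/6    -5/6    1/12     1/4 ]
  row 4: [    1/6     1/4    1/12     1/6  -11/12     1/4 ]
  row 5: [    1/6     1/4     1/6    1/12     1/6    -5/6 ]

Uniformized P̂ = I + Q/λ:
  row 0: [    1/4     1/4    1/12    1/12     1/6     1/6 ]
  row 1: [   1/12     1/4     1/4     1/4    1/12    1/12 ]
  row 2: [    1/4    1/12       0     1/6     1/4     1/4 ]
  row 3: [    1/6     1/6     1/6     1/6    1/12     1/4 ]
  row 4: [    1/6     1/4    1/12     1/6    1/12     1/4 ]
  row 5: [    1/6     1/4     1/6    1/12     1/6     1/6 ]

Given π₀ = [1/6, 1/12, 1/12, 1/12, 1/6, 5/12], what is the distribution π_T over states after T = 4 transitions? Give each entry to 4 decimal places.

t=0: π = [0.1667, 0.0833, 0.0833, 0.0833, 0.1667, 0.4167]
t=1: π = [0.1806, 0.2292, 0.1319, 0.1250, 0.1458, 0.1875]
t=2: π = [0.1736, 0.2176, 0.1366, 0.1551, 0.1360, 0.1811]
t=3: π = [0.1744, 0.2143, 0.1362, 0.1552, 0.1357, 0.1842]
t=4: π = [0.1747, 0.2144, 0.1360, 0.1546, 0.1359, 0.1844]

π = [0.1747, 0.2144, 0.1360, 0.1546, 0.1359, 0.1844]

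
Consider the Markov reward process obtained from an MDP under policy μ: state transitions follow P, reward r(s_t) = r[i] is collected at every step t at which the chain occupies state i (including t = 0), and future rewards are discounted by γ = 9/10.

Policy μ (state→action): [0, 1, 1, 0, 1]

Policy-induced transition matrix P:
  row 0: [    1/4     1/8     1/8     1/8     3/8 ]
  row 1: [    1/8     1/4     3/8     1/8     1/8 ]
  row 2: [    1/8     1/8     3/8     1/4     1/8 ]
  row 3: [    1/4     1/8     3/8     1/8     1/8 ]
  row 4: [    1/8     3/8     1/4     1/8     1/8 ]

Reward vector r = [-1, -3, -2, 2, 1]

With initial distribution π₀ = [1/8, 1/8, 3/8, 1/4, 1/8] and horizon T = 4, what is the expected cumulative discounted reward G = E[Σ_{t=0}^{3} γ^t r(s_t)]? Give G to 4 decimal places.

t=0: π = [0.1250, 0.1250, 0.3750, 0.2500, 0.1250], E[r] = -0.6250, γ^t·E[r] = -0.625000, running G = -0.625000
t=1: π = [0.1719, 0.1719, 0.3281, 0.1719, 0.1563], E[r] = -0.8438, γ^t·E[r] = -0.759375, running G = -1.384375
t=2: π = [0.1680, 0.1855, 0.3125, 0.1660, 0.1680], E[r] = -0.8496, γ^t·E[r] = -0.688184, running G = -2.072559
t=3: π = [0.1667, 0.1902, 0.3120, 0.1641, 0.1670], E[r] = -0.8662, γ^t·E[r] = -0.631468, running G = -2.704026

G = -2.7040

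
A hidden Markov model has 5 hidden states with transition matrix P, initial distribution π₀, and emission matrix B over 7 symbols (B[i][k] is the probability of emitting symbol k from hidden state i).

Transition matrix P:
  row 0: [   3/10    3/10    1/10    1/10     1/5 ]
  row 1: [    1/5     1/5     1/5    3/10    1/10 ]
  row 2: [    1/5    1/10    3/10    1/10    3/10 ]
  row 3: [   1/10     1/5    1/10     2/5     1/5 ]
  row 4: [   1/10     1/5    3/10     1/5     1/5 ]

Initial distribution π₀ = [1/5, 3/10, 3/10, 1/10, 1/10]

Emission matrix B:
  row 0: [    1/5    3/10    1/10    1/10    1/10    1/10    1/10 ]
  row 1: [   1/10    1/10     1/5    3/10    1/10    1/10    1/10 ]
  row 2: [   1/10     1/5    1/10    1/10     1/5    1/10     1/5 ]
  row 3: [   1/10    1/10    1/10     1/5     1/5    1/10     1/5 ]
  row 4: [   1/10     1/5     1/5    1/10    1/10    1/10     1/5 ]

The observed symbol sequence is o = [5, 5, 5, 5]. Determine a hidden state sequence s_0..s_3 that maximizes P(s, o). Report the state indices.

t=0: δ = [2.000e-02, 3.000e-02, 3.000e-02, 1.000e-02, 1.000e-02]  (obs o_0=5)
t=1: δ = [6.000e-04, 6.000e-04, 9.000e-04, 9.000e-04, 9.000e-04]  ψ = [0, 0, 2, 1, 2]  (obs o_1=5)
t=2: δ = [1.800e-05, 1.800e-05, 2.700e-05, 3.600e-05, 2.700e-05]  ψ = [0, 0, 2, 3, 2]  (obs o_2=5)
t=3: δ = [5.400e-07, 7.200e-07, 8.100e-07, 1.440e-06, 8.100e-07]  ψ = [0, 3, 2, 3, 2]  (obs o_3=5)
backtrack: best end state = 3; path = [1, 3, 3, 3]

path = [1, 3, 3, 3]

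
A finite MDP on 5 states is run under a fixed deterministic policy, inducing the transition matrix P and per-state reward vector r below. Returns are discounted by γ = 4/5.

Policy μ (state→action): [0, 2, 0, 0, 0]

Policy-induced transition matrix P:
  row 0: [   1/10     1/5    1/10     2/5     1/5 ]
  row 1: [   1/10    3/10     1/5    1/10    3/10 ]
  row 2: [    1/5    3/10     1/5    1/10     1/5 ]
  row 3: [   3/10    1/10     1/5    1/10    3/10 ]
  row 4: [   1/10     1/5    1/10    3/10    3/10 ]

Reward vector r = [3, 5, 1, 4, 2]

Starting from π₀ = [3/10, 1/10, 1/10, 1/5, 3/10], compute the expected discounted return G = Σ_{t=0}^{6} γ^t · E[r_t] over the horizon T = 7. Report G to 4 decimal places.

t=0: π = [0.3000, 0.1000, 0.1000, 0.2000, 0.3000], E[r] = 2.9000, γ^t·E[r] = 2.900000, running G = 2.900000
t=1: π = [0.1500, 0.2000, 0.1400, 0.2500, 0.2600], E[r] = 3.1100, γ^t·E[r] = 2.488000, running G = 5.388000
t=2: π = [0.1640, 0.2090, 0.1590, 0.1970, 0.2710], E[r] = 3.0260, γ^t·E[r] = 1.936640, running G = 7.324640
t=3: π = [0.1553, 0.2171, 0.1565, 0.2034, 0.2677], E[r] = 3.0569, γ^t·E[r] = 1.565133, running G = 8.889773
t=4: π = [0.1563, 0.2170, 0.1577, 0.2001, 0.2688], E[r] = 3.0500, γ^t·E[r] = 1.249260, running G = 10.139032
t=5: π = [0.1558, 0.2175, 0.1575, 0.2007, 0.2686], E[r] = 3.0520, γ^t·E[r] = 1.000084, running G = 11.139116
t=6: π = [0.1559, 0.2174, 0.1576, 0.2005, 0.2687], E[r] = 3.0515, γ^t·E[r] = 0.799938, running G = 11.939054

G = 11.9391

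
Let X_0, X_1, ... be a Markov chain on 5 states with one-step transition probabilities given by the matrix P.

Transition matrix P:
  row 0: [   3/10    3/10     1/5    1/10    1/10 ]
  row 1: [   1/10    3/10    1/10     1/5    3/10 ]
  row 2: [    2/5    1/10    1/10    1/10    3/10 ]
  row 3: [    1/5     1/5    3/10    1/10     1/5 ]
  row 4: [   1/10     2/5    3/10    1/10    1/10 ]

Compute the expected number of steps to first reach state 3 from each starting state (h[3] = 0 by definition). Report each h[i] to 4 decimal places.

First-step conditioning: h[3] = 0; for i ≠ 3, h[i] = 1 + Σ_k P[i][k]·h[k].
  h[0] = 1 + 3/10·h[0] + 3/10·h[1] + 1/5·h[2] + 1/10·h[4]
  h[1] = 1 + 1/10·h[0] + 3/10·h[1] + 1/10·h[2] + 3/10·h[4]
  h[2] = 1 + 2/5·h[0] + 1/10·h[1] + 1/10·h[2] + 3/10·h[4]
  h[4] = 1 + 1/10·h[0] + 2/5·h[1] + 3/10·h[2] + 1/10·h[4]
Solving the 4×4 linear system over states ≠ 3 gives exactly h = [1160/149, 1040/149, 1180/149, 0, 1150/149] (h[3] = 0 is the target).

h = [7.7852, 6.9799, 7.9195, 0.0000, 7.7181]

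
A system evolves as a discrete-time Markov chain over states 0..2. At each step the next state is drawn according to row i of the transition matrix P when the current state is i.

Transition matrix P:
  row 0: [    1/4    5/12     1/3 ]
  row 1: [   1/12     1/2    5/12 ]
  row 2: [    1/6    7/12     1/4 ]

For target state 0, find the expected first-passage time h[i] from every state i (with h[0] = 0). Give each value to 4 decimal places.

First-step conditioning: h[0] = 0; for i ≠ 0, h[i] = 1 + Σ_k P[i][k]·h[k].
  h[1] = 1 + 1/2·h[1] + 5/12·h[2]
  h[2] = 1 + 7/12·h[1] + 1/4·h[2]
Solving the 2×2 linear system over states ≠ 0 gives exactly h = [0, 168/19, 156/19] (h[0] = 0 is the target).

h = [0.0000, 8.8421, 8.2105]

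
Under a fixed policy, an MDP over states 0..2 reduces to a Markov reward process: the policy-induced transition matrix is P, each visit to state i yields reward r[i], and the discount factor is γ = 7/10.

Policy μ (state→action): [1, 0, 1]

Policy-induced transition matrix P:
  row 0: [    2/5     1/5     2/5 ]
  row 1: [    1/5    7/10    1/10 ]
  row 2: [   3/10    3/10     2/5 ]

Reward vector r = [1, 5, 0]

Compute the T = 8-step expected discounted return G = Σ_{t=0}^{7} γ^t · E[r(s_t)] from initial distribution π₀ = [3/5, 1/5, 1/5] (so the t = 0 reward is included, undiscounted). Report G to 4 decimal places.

t=0: π = [0.6000, 0.2000, 0.2000], E[r] = 1.6000, γ^t·E[r] = 1.600000, running G = 1.600000
t=1: π = [0.3400, 0.3200, 0.3400], E[r] = 1.9400, γ^t·E[r] = 1.358000, running G = 2.958000
t=2: π = [0.3020, 0.3940, 0.3040], E[r] = 2.2720, γ^t·E[r] = 1.113280, running G = 4.071280
t=3: π = [0.2908, 0.4274, 0.2818], E[r] = 2.4278, γ^t·E[r] = 0.832735, running G = 4.904015
t=4: π = [0.2863, 0.4419, 0.2718], E[r] = 2.4957, γ^t·E[r] = 0.599227, running G = 5.503243
t=5: π = [0.2844, 0.4481, 0.2674], E[r] = 2.5250, γ^t·E[r] = 0.424383, running G = 5.927625
t=6: π = [0.2836, 0.4508, 0.2656], E[r] = 2.5376, γ^t·E[r] = 0.298551, running G = 6.226177
t=7: π = [0.2833, 0.4520, 0.2648], E[r] = 2.5431, γ^t·E[r] = 0.209433, running G = 6.435610

G = 6.4356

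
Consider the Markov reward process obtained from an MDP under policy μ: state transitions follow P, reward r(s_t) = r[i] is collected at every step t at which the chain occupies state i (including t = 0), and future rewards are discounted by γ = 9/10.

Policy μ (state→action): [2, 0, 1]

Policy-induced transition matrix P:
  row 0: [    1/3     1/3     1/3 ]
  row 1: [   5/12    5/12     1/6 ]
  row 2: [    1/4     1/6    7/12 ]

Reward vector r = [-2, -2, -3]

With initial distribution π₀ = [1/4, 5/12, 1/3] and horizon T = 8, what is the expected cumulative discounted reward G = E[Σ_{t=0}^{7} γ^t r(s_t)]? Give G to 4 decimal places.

t=0: π = [0.2500, 0.4167, 0.3333], E[r] = -2.3333, γ^t·E[r] = -2.333333, running G = -2.333333
t=1: π = [0.3403, 0.3125, 0.3472], E[r] = -2.3472, γ^t·E[r] = -2.112500, running G = -4.445833
t=2: π = [0.3304, 0.3015, 0.3681], E[r] = -2.3681, γ^t·E[r] = -1.918125, running G = -6.363958
t=3: π = [0.3278, 0.2971, 0.3751], E[r] = -2.3751, γ^t·E[r] = -1.731445, running G = -8.095404
t=4: π = [0.3268, 0.2956, 0.3776], E[r] = -2.3776, γ^t·E[r] = -1.559936, running G = -9.655339
t=5: π = [0.3265, 0.2950, 0.3785], E[r] = -2.3785, γ^t·E[r] = -1.404461, running G = -11.059800
t=6: π = [0.3264, 0.2948, 0.3788], E[r] = -2.3788, γ^t·E[r] = -1.264180, running G = -12.323981
t=7: π = [0.3263, 0.2948, 0.3789], E[r] = -2.3789, γ^t·E[r] = -1.137815, running G = -13.461795

G = -13.4618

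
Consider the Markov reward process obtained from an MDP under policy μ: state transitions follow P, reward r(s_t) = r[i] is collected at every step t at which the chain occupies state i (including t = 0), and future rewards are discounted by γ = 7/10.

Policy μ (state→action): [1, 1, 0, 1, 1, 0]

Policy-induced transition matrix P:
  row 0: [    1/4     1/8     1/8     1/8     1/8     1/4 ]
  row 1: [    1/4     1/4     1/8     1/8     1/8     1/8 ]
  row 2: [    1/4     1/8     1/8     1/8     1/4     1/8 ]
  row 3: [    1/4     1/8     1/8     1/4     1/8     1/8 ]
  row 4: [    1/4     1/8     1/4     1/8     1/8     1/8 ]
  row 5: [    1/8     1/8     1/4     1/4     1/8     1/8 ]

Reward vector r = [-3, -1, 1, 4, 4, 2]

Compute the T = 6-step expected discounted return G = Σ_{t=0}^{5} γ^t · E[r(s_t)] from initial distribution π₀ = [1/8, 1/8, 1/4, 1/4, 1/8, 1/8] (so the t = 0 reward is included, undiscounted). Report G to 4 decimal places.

G = 3.2161

t=0: π = [0.1250, 0.1250, 0.2500, 0.2500, 0.1250, 0.1250], E[r] = 1.5000, γ^t·E[r] = 1.500000, running G = 1.500000
t=1: π = [0.2344, 0.1406, 0.1563, 0.1719, 0.1563, 0.1406], E[r] = 0.9063, γ^t·E[r] = 0.634375, running G = 2.134375
t=2: π = [0.2324, 0.1426, 0.1621, 0.1641, 0.1445, 0.1543], E[r] = 0.8652, γ^t·E[r] = 0.423965, running G = 2.558340
t=3: π = [0.2307, 0.1428, 0.1624, 0.1648, 0.1453, 0.1541], E[r] = 0.8757, γ^t·E[r] = 0.300376, running G = 2.858716
t=4: π = [0.2307, 0.1429, 0.1624, 0.1649, 0.1453, 0.1538], E[r] = 0.8756, γ^t·E[r] = 0.210234, running G = 3.068950
t=5: π = [0.2308, 0.1429, 0.1624, 0.1648, 0.1453, 0.1538], E[r] = 0.8755, γ^t·E[r] = 0.147139, running G = 3.216090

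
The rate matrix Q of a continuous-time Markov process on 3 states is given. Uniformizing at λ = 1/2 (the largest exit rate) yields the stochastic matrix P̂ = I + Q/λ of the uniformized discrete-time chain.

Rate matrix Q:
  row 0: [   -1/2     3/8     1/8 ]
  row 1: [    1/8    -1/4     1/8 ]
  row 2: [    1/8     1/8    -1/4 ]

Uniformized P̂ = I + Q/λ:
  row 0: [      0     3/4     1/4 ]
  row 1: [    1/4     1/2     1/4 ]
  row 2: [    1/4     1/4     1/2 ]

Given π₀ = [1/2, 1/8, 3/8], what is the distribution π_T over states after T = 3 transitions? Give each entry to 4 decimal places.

t=0: π = [0.5000, 0.1250, 0.3750]
t=1: π = [0.1250, 0.5313, 0.3438]
t=2: π = [0.2188, 0.4453, 0.3359]
t=3: π = [0.1953, 0.4707, 0.3340]

π = [0.1953, 0.4707, 0.3340]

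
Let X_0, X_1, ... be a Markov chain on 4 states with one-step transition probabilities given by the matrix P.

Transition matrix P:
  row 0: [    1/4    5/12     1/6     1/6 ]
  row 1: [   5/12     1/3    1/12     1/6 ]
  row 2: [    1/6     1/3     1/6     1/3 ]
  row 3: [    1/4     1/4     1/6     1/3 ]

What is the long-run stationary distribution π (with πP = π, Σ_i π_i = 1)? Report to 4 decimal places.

Balance equations π_j = Σ_i π_i·P[i][j]:
  π_0 = 1/4·π_0 + 5/12·π_1 + 1/6·π_2 + 1/4·π_3
  π_1 = 5/12·π_0 + 1/3·π_1 + 1/3·π_2 + 1/4·π_3
  π_2 = 1/6·π_0 + 1/12·π_1 + 1/6·π_2 + 1/6·π_3
  normalize: π_0 + π_1 + π_2 + π_3 = 1
Solving the linear system gives exactly π = [228/773, 262/773, 107/773, 176/773].

π = [0.2950, 0.3389, 0.1384, 0.2277]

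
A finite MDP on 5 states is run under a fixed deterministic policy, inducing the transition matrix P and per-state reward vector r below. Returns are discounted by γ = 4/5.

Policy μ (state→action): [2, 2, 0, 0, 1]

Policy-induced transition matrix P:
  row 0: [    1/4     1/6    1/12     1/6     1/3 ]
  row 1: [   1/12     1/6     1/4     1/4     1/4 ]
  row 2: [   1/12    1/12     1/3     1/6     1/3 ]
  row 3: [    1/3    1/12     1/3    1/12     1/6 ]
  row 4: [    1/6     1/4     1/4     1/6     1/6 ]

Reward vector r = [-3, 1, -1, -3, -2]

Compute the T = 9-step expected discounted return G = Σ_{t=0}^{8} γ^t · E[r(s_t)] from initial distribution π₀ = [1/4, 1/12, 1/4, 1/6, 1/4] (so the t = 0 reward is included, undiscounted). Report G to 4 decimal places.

t=0: π = [0.2500, 0.0833, 0.2500, 0.1667, 0.2500], E[r] = -1.9167, γ^t·E[r] = -1.916667, running G = -1.916667
t=1: π = [0.1875, 0.1528, 0.2431, 0.1597, 0.2569], E[r] = -1.6458, γ^t·E[r] = -1.316667, running G = -3.233333
t=2: π = [0.1759, 0.1545, 0.2523, 0.1661, 0.2512], E[r] = -1.6262, γ^t·E[r] = -1.040741, running G = -4.274074
t=3: π = [0.1751, 0.1527, 0.2555, 0.1657, 0.2509], E[r] = -1.6271, γ^t·E[r] = -0.833062, running G = -5.107136
t=4: π = [0.1749, 0.1525, 0.2559, 0.1656, 0.2512], E[r] = -1.6271, γ^t·E[r] = -0.666461, running G = -5.773597
t=5: π = [0.1748, 0.1525, 0.2560, 0.1656, 0.2512], E[r] = -1.6270, γ^t·E[r] = -0.533128, running G = -6.306725
t=6: π = [0.1748, 0.1525, 0.2560, 0.1656, 0.2512], E[r] = -1.6270, γ^t·E[r] = -0.426500, running G = -6.733224
t=7: π = [0.1748, 0.1525, 0.2560, 0.1656, 0.2512], E[r] = -1.6270, γ^t·E[r] = -0.341199, running G = -7.074424
t=8: π = [0.1748, 0.1525, 0.2560, 0.1656, 0.2512], E[r] = -1.6270, γ^t·E[r] = -0.272959, running G = -7.347383

G = -7.3474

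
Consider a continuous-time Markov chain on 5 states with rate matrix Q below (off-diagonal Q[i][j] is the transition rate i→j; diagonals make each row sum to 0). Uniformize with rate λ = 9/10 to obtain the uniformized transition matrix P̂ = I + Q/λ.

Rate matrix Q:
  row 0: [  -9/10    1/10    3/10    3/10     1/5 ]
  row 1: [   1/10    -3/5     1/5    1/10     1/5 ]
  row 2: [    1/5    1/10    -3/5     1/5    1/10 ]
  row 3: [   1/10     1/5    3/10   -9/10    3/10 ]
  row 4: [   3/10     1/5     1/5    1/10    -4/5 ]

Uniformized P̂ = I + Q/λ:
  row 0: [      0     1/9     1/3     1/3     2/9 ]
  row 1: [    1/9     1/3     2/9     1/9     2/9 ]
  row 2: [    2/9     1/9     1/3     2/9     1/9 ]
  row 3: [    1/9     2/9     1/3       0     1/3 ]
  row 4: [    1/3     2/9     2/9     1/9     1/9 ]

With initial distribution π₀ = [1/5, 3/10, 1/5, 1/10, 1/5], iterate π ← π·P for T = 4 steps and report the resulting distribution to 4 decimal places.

π = [0.1663, 0.1929, 0.2911, 0.1623, 0.1873]

t=0: π = [0.2000, 0.3000, 0.2000, 0.1000, 0.2000]
t=1: π = [0.1556, 0.2111, 0.2778, 0.1667, 0.1889]
t=2: π = [0.1667, 0.1975, 0.2889, 0.1580, 0.1889]
t=3: π = [0.1667, 0.1936, 0.2904, 0.1627, 0.1867]
t=4: π = [0.1663, 0.1929, 0.2911, 0.1623, 0.1873]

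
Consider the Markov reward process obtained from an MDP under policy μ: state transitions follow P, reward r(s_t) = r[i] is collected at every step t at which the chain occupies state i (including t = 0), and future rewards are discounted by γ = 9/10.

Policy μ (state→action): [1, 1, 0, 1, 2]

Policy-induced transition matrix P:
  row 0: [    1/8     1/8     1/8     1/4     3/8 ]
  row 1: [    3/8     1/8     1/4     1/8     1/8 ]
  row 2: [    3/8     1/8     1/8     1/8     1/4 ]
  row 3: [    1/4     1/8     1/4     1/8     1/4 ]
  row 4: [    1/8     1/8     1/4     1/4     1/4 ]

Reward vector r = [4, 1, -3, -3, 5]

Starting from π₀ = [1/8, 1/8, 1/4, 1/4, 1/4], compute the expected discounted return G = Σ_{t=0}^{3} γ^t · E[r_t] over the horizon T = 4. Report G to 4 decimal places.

t=0: π = [0.1250, 0.1250, 0.2500, 0.2500, 0.2500], E[r] = 0.3750, γ^t·E[r] = 0.375000, running G = 0.375000
t=1: π = [0.2500, 0.1250, 0.2031, 0.1719, 0.2500], E[r] = 1.2500, γ^t·E[r] = 1.125000, running G = 1.500000
t=2: π = [0.2285, 0.1250, 0.1934, 0.1875, 0.2656], E[r] = 1.2246, γ^t·E[r] = 0.991934, running G = 2.491934
t=3: π = [0.2280, 0.1250, 0.1973, 0.1868, 0.2629], E[r] = 1.1997, γ^t·E[r] = 0.874586, running G = 3.366520

G = 3.3665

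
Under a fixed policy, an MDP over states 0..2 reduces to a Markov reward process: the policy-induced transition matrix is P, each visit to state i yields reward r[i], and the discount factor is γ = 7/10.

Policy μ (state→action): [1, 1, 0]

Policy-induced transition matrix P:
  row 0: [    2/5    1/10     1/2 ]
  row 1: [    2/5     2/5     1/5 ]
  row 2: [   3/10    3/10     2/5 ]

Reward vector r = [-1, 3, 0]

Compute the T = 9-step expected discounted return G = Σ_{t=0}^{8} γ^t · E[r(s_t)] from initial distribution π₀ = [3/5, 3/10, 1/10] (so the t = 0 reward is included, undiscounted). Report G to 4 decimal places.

G = 1.0498

t=0: π = [0.6000, 0.3000, 0.1000], E[r] = 0.3000, γ^t·E[r] = 0.300000, running G = 0.300000
t=1: π = [0.3900, 0.2100, 0.4000], E[r] = 0.2400, γ^t·E[r] = 0.168000, running G = 0.468000
t=2: π = [0.3600, 0.2430, 0.3970], E[r] = 0.3690, γ^t·E[r] = 0.180810, running G = 0.648810
t=3: π = [0.3603, 0.2523, 0.3874], E[r] = 0.3966, γ^t·E[r] = 0.136034, running G = 0.784844
t=4: π = [0.3613, 0.2532, 0.3856], E[r] = 0.3983, γ^t·E[r] = 0.095620, running G = 0.880464
t=5: π = [0.3614, 0.2531, 0.3855], E[r] = 0.3978, γ^t·E[r] = 0.066850, running G = 0.947314
t=6: π = [0.3615, 0.2530, 0.3855], E[r] = 0.3976, γ^t·E[r] = 0.046778, running G = 0.994091
t=7: π = [0.3614, 0.2530, 0.3855], E[r] = 0.3976, γ^t·E[r] = 0.032743, running G = 1.026834
t=8: π = [0.3614, 0.2530, 0.3855], E[r] = 0.3976, γ^t·E[r] = 0.022920, running G = 1.049755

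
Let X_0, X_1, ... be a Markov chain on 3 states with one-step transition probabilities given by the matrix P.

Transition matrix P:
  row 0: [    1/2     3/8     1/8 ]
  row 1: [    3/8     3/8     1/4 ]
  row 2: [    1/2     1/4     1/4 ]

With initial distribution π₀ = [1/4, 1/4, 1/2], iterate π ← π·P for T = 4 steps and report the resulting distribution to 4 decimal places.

t=0: π = [0.2500, 0.2500, 0.5000]
t=1: π = [0.4688, 0.3125, 0.2188]
t=2: π = [0.4609, 0.3477, 0.1914]
t=3: π = [0.4565, 0.3511, 0.1924]
t=4: π = [0.4561, 0.3510, 0.1929]

π = [0.4561, 0.3510, 0.1929]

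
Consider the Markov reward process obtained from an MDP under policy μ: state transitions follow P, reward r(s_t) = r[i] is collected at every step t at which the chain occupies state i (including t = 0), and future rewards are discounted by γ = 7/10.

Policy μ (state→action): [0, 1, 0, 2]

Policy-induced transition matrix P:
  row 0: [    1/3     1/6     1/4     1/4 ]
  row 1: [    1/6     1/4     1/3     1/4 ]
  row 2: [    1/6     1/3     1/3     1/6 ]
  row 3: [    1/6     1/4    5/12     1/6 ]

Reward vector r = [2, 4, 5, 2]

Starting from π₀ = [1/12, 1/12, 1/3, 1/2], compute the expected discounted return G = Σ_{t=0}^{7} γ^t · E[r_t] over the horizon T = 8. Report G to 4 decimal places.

t=0: π = [0.0833, 0.0833, 0.3333, 0.5000], E[r] = 3.1667, γ^t·E[r] = 3.166667, running G = 3.166667
t=1: π = [0.1806, 0.2708, 0.3681, 0.1806], E[r] = 3.6458, γ^t·E[r] = 2.552083, running G = 5.718750
t=2: π = [0.1968, 0.2656, 0.3333, 0.2043], E[r] = 3.5313, γ^t·E[r] = 1.730313, running G = 7.449063
t=3: π = [0.1995, 0.2614, 0.3340, 0.2052], E[r] = 3.5246, γ^t·E[r] = 1.208953, running G = 8.658015
t=4: π = [0.1999, 0.2612, 0.3338, 0.2051], E[r] = 3.5239, γ^t·E[r] = 0.846077, running G = 9.504092
t=5: π = [0.2000, 0.2612, 0.3338, 0.2051], E[r] = 3.5236, γ^t·E[r] = 0.592213, running G = 10.096304
t=6: π = [0.2000, 0.2611, 0.3338, 0.2051], E[r] = 3.5236, γ^t·E[r] = 0.414545, running G = 10.510849
t=7: π = [0.2000, 0.2611, 0.3338, 0.2051], E[r] = 3.5236, γ^t·E[r] = 0.290181, running G = 10.801030

G = 10.8010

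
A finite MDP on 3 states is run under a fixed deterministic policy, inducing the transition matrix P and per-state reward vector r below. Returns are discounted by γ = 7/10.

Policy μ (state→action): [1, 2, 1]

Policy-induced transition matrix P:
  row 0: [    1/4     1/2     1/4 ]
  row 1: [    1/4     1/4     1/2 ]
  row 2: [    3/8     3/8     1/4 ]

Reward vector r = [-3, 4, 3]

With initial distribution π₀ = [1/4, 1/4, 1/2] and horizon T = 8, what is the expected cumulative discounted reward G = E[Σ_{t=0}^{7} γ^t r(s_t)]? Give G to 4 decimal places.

t=0: π = [0.2500, 0.2500, 0.5000], E[r] = 1.7500, γ^t·E[r] = 1.750000, running G = 1.750000
t=1: π = [0.3125, 0.3750, 0.3125], E[r] = 1.5000, γ^t·E[r] = 1.050000, running G = 2.800000
t=2: π = [0.2891, 0.3672, 0.3438], E[r] = 1.6328, γ^t·E[r] = 0.800078, running G = 3.600078
t=3: π = [0.2930, 0.3652, 0.3418], E[r] = 1.6074, γ^t·E[r] = 0.551346, running G = 4.151424
t=4: π = [0.2927, 0.3660, 0.3413], E[r] = 1.6096, γ^t·E[r] = 0.386470, running G = 4.537893
t=5: π = [0.2927, 0.3658, 0.3415], E[r] = 1.6099, γ^t·E[r] = 0.270570, running G = 4.808463
t=6: π = [0.2927, 0.3659, 0.3415], E[r] = 1.6097, γ^t·E[r] = 0.189384, running G = 4.997847
t=7: π = [0.2927, 0.3659, 0.3415], E[r] = 1.6098, γ^t·E[r] = 0.132571, running G = 5.130417

G = 5.1304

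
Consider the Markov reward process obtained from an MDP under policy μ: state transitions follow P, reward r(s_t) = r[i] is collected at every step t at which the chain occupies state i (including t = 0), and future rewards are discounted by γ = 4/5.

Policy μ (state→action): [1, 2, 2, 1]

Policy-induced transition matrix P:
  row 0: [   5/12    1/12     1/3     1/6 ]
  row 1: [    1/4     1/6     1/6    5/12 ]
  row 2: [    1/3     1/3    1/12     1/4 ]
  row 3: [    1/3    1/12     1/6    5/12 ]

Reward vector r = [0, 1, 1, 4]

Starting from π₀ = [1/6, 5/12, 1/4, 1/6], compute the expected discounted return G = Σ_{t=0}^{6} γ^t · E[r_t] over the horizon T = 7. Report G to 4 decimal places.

G = 6.0180

t=0: π = [0.1667, 0.4167, 0.2500, 0.1667], E[r] = 1.3333, γ^t·E[r] = 1.333333, running G = 1.333333
t=1: π = [0.3125, 0.1806, 0.1736, 0.3333], E[r] = 1.6875, γ^t·E[r] = 1.350000, running G = 2.683333
t=2: π = [0.3443, 0.1418, 0.2043, 0.3096], E[r] = 1.5845, γ^t·E[r] = 1.014074, running G = 3.697407
t=3: π = [0.3502, 0.1462, 0.2070, 0.2965], E[r] = 1.5394, γ^t·E[r] = 0.788173, running G = 4.485580
t=4: π = [0.3503, 0.1473, 0.2078, 0.2946], E[r] = 1.5335, γ^t·E[r] = 0.628119, running G = 5.113699
t=5: π = [0.3503, 0.1476, 0.2077, 0.2945], E[r] = 1.5331, γ^t·E[r] = 0.502368, running G = 5.616066
t=6: π = [0.3502, 0.1476, 0.2077, 0.2945], E[r] = 1.5332, γ^t·E[r] = 0.401923, running G = 6.017989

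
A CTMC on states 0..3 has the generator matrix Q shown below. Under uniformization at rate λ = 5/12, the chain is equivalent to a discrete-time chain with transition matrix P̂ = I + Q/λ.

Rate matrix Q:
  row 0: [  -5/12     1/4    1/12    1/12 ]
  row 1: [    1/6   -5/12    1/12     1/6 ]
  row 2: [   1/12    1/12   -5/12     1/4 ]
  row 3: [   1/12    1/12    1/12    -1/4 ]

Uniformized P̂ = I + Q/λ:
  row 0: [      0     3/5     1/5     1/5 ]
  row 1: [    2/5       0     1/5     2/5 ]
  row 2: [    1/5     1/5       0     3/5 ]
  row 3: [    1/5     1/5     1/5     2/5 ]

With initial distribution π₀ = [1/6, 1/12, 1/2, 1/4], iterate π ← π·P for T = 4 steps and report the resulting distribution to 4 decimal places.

t=0: π = [0.1667, 0.0833, 0.5000, 0.2500]
t=1: π = [0.1833, 0.2500, 0.1000, 0.4667]
t=2: π = [0.2133, 0.2233, 0.1800, 0.3833]
t=3: π = [0.2020, 0.2407, 0.1640, 0.3933]
t=4: π = [0.2077, 0.2327, 0.1672, 0.3924]

π = [0.2077, 0.2327, 0.1672, 0.3924]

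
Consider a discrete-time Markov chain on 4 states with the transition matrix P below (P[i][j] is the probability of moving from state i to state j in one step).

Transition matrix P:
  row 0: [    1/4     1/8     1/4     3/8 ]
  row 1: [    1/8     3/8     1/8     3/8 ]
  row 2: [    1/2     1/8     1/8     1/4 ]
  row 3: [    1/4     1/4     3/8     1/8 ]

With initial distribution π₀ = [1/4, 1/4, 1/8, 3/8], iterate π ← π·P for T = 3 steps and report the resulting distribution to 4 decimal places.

π = [0.2786, 0.2139, 0.2297, 0.2778]

t=0: π = [0.2500, 0.2500, 0.1250, 0.3750]
t=1: π = [0.2500, 0.2344, 0.2500, 0.2656]
t=2: π = [0.2832, 0.2168, 0.2227, 0.2773]
t=3: π = [0.2786, 0.2139, 0.2297, 0.2778]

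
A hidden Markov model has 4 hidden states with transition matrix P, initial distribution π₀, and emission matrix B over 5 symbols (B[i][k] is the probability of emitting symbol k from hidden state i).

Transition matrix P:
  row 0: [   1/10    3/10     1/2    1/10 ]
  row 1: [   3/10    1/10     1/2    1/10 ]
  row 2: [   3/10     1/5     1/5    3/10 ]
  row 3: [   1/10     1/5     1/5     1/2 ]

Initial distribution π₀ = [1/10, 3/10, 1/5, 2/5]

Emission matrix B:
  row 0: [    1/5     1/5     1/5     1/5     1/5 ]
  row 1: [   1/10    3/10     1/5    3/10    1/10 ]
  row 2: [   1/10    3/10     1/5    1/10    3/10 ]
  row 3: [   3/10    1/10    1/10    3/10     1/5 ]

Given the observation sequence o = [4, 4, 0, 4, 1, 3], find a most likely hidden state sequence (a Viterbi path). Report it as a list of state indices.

t=0: δ = [2.000e-02, 3.000e-02, 6.000e-02, 8.000e-02]  (obs o_0=4)
t=1: δ = [3.600e-03, 1.600e-03, 4.800e-03, 8.000e-03]  ψ = [2, 3, 3, 3]  (obs o_1=4)
t=2: δ = [2.880e-04, 1.600e-04, 1.800e-04, 1.200e-03]  ψ = [2, 3, 0, 3]  (obs o_2=0)
t=3: δ = [2.400e-05, 2.400e-05, 7.200e-05, 1.200e-04]  ψ = [3, 3, 3, 3]  (obs o_3=4)
t=4: δ = [4.320e-06, 7.200e-06, 7.200e-06, 6.000e-06]  ψ = [2, 3, 3, 3]  (obs o_4=1)
t=5: δ = [4.320e-07, 4.320e-07, 3.600e-07, 9.000e-07]  ψ = [1, 2, 1, 3]  (obs o_5=3)
backtrack: best end state = 3; path = [3, 3, 3, 3, 3, 3]

path = [3, 3, 3, 3, 3, 3]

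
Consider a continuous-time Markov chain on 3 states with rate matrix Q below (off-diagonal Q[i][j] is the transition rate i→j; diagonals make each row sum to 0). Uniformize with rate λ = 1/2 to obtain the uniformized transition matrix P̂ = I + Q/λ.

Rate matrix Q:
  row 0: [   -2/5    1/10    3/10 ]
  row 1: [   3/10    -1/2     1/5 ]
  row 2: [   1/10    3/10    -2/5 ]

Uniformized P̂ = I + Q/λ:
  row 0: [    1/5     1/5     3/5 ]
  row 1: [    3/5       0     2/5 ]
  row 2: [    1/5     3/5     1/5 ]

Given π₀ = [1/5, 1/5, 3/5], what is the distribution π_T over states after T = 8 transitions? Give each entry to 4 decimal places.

t=0: π = [0.2000, 0.2000, 0.6000]
t=1: π = [0.2800, 0.4000, 0.3200]
t=2: π = [0.3600, 0.2480, 0.3920]
t=3: π = [0.2992, 0.3072, 0.3936]
t=4: π = [0.3229, 0.2960, 0.3811]
t=5: π = [0.3184, 0.2932, 0.3884]
t=6: π = [0.3173, 0.2967, 0.3860]
t=7: π = [0.3187, 0.2951, 0.3863]
t=8: π = [0.3180, 0.2955, 0.3865]

π = [0.3180, 0.2955, 0.3865]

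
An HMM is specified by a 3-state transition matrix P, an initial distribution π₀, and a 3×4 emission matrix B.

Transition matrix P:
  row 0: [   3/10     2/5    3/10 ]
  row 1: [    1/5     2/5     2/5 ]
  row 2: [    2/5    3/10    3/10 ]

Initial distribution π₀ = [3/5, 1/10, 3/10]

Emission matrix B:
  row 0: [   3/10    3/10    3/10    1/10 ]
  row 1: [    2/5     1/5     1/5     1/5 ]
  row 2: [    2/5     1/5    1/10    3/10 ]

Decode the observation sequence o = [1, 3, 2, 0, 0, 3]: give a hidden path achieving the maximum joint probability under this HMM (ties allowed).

path = [0, 2, 0, 1, 1, 2]

t=0: δ = [1.800e-01, 2.000e-02, 6.000e-02]  (obs o_0=1)
t=1: δ = [5.400e-03, 1.440e-02, 1.620e-02]  ψ = [0, 0, 0]  (obs o_1=3)
t=2: δ = [1.944e-03, 1.152e-03, 5.760e-04]  ψ = [2, 1, 1]  (obs o_2=2)
t=3: δ = [1.750e-04, 3.110e-04, 2.333e-04]  ψ = [0, 0, 0]  (obs o_3=0)
t=4: δ = [2.799e-05, 4.977e-05, 4.977e-05]  ψ = [2, 1, 1]  (obs o_4=0)
t=5: δ = [1.991e-06, 3.981e-06, 5.972e-06]  ψ = [2, 1, 1]  (obs o_5=3)
backtrack: best end state = 2; path = [0, 2, 0, 1, 1, 2]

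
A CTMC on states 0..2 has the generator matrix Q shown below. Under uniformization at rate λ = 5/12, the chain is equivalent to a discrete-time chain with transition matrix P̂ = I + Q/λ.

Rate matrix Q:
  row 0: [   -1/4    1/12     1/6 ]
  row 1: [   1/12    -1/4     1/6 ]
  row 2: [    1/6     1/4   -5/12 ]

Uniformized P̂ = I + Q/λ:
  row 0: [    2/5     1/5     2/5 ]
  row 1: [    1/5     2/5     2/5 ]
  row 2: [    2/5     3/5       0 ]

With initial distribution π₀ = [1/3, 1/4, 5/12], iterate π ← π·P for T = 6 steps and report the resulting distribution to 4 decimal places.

π = [0.3213, 0.3925, 0.2863]

t=0: π = [0.3333, 0.2500, 0.4167]
t=1: π = [0.3500, 0.4167, 0.2333]
t=2: π = [0.3167, 0.3767, 0.3067]
t=3: π = [0.3247, 0.3980, 0.2773]
t=4: π = [0.3204, 0.3905, 0.2891]
t=5: π = [0.3219, 0.3937, 0.2844]
t=6: π = [0.3213, 0.3925, 0.2863]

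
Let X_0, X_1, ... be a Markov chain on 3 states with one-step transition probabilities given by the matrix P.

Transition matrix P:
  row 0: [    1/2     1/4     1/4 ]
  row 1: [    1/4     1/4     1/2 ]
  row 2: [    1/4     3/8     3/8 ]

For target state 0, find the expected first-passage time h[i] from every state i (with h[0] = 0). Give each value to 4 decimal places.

First-step conditioning: h[0] = 0; for i ≠ 0, h[i] = 1 + Σ_k P[i][k]·h[k].
  h[1] = 1 + 1/4·h[1] + 1/2·h[2]
  h[2] = 1 + 3/8·h[1] + 3/8·h[2]
Solving the 2×2 linear system over states ≠ 0 gives exactly h = [0, 4, 4] (h[0] = 0 is the target).

h = [0.0000, 4.0000, 4.0000]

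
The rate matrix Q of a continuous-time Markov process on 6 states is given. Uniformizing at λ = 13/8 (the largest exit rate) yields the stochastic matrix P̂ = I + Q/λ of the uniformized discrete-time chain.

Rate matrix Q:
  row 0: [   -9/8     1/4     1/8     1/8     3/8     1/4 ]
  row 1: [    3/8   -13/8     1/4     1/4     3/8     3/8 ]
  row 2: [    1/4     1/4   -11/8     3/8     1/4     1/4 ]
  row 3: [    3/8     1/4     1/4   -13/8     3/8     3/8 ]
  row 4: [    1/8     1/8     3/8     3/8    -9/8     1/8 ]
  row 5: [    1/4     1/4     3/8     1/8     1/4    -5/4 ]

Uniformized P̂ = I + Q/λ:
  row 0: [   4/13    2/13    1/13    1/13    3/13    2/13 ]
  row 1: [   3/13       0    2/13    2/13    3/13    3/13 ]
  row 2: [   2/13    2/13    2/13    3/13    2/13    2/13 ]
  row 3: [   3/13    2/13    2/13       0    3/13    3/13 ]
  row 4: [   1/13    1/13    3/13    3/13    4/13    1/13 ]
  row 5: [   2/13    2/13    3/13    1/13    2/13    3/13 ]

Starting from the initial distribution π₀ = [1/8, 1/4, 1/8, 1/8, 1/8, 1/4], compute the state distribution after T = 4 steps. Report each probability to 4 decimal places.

π = [0.1848, 0.1186, 0.1697, 0.1357, 0.2217, 0.1694]

t=0: π = [0.1250, 0.2500, 0.1250, 0.1250, 0.1250, 0.2500]
t=1: π = [0.1923, 0.1058, 0.1731, 0.1250, 0.2115, 0.1923]
t=2: π = [0.1849, 0.1213, 0.1701, 0.1346, 0.2189, 0.1701]
t=3: π = [0.1851, 0.1183, 0.1695, 0.1358, 0.2214, 0.1698]
t=4: π = [0.1848, 0.1186, 0.1697, 0.1357, 0.2217, 0.1694]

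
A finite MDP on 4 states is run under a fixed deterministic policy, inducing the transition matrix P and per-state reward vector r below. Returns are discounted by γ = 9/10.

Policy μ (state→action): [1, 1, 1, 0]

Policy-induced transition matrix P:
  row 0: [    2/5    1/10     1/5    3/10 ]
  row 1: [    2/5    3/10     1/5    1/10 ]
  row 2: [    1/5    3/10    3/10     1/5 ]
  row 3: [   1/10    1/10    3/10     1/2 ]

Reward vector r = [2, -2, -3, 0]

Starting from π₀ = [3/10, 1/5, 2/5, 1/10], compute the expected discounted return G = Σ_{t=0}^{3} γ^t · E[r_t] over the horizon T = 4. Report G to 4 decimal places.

G = -2.4573

t=0: π = [0.3000, 0.2000, 0.4000, 0.1000], E[r] = -1.0000, γ^t·E[r] = -1.000000, running G = -1.000000
t=1: π = [0.2900, 0.2200, 0.2500, 0.2400], E[r] = -0.6100, γ^t·E[r] = -0.549000, running G = -1.549000
t=2: π = [0.2780, 0.1940, 0.2490, 0.2790], E[r] = -0.5790, γ^t·E[r] = -0.468990, running G = -2.017990
t=3: π = [0.2665, 0.1886, 0.2528, 0.2921], E[r] = -0.6026, γ^t·E[r] = -0.439295, running G = -2.457285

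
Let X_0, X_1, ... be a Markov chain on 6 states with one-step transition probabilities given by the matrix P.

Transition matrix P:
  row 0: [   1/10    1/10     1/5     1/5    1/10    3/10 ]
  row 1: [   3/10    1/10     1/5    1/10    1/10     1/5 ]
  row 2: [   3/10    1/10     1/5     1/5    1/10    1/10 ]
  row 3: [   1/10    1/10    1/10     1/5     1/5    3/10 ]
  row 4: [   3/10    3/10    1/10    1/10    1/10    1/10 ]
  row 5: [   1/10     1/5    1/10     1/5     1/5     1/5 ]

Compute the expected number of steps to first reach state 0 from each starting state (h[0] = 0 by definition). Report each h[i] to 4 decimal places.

h = [0.0000, 4.2920, 4.3015, 5.3398, 4.1958, 5.2446]

First-step conditioning: h[0] = 0; for i ≠ 0, h[i] = 1 + Σ_k P[i][k]·h[k].
  h[1] = 1 + 1/10·h[1] + 1/5·h[2] + 1/10·h[3] + 1/10·h[4] + 1/5·h[5]
  h[2] = 1 + 1/10·h[1] + 1/5·h[2] + 1/5·h[3] + 1/10·h[4] + 1/10·h[5]
  h[3] = 1 + 1/10·h[1] + 1/10·h[2] + 1/5·h[3] + 1/5·h[4] + 3/10·h[5]
  h[4] = 1 + 3/10·h[1] + 1/10·h[2] + 1/10·h[3] + 1/10·h[4] + 1/10·h[5]
  h[5] = 1 + 1/5·h[1] + 1/10·h[2] + 1/5·h[3] + 1/5·h[4] + 1/5·h[5]
Solving the 5×5 linear system over states ≠ 0 gives exactly h = [0, 18022/4199, 18062/4199, 22422/4199, 17618/4199, 1694/323] (h[0] = 0 is the target).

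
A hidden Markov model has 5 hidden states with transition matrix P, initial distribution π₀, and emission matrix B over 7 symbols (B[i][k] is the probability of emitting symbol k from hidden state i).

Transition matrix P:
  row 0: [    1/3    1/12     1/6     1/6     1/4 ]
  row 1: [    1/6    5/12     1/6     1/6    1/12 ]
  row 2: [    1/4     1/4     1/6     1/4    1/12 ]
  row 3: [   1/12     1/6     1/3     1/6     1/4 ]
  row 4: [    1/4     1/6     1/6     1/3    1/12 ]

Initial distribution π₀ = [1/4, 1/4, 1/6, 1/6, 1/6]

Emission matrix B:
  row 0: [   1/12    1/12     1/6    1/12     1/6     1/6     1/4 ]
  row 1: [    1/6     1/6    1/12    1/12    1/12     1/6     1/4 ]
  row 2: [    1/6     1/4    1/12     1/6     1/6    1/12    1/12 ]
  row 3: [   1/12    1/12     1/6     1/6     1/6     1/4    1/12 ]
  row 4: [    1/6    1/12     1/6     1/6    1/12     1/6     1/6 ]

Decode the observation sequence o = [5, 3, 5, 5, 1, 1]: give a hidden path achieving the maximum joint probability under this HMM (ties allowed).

path = [1, 1, 1, 1, 1, 1]

t=0: δ = [4.167e-02, 4.167e-02, 1.389e-02, 4.167e-02, 2.778e-02]  (obs o_0=5)
t=1: δ = [1.157e-03, 1.447e-03, 2.315e-03, 1.543e-03, 1.736e-03]  ψ = [0, 1, 3, 4, 0]  (obs o_1=3)
t=2: δ = [9.645e-05, 1.005e-04, 4.287e-05, 1.447e-04, 6.430e-05]  ψ = [2, 1, 3, 2, 3]  (obs o_2=5)
t=3: δ = [5.358e-06, 6.977e-06, 4.019e-06, 6.028e-06, 6.028e-06]  ψ = [0, 1, 3, 3, 3]  (obs o_3=5)
t=4: δ = [1.488e-07, 4.845e-07, 5.023e-07, 1.674e-07, 1.256e-07]  ψ = [0, 1, 3, 4, 3]  (obs o_4=1)
t=5: δ = [1.047e-08, 3.365e-08, 2.093e-08, 1.047e-08, 3.489e-09]  ψ = [2, 1, 2, 2, 2]  (obs o_5=1)
backtrack: best end state = 1; path = [1, 1, 1, 1, 1, 1]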